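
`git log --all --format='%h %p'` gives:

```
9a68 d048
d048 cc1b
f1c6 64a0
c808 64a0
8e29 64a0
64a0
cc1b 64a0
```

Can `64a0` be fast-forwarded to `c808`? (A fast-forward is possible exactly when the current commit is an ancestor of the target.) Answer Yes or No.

Yes

A fast-forward from 64a0 to c808 is possible iff 64a0 is an ancestor of c808.
Ancestors of c808: {64a0, c808}.
64a0 is among them, so fast-forward is possible.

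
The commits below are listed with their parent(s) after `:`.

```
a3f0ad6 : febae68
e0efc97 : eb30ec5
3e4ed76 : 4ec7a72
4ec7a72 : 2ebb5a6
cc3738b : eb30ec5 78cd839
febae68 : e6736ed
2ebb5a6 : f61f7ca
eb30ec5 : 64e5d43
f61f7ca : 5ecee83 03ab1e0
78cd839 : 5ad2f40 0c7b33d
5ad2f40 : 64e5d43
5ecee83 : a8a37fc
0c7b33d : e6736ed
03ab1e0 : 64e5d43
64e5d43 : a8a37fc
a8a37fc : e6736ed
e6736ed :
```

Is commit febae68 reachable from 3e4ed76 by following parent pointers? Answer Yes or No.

No

Ancestors of 3e4ed76: {03ab1e0, 2ebb5a6, 3e4ed76, 4ec7a72, 5ecee83, 64e5d43, a8a37fc, e6736ed, f61f7ca}.
febae68 is not in that set, so it is not an ancestor of 3e4ed76.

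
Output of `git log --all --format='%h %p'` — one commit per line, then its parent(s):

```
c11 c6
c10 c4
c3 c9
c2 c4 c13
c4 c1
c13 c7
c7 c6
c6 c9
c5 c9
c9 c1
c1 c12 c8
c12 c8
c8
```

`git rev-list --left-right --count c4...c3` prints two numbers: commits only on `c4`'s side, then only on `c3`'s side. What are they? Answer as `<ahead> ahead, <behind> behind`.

Reachable from c4: {c1, c12, c4, c8}.
Reachable from c3: {c1, c12, c3, c8, c9}.
Only in c4's history (ahead): {c4} — 1.
Only in c3's history (behind): {c3, c9} — 2.

1 ahead, 2 behind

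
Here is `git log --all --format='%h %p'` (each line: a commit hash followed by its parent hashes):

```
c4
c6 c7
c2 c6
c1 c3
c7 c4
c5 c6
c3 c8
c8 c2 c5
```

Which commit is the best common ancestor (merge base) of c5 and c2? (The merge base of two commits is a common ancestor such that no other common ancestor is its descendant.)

c6

Ancestors of c5: {c4, c5, c6, c7}.
Ancestors of c2: {c2, c4, c6, c7}.
Common ancestors: {c4, c6, c7}.
Among these, c6 is not an ancestor of any other common ancestor — it is the merge base.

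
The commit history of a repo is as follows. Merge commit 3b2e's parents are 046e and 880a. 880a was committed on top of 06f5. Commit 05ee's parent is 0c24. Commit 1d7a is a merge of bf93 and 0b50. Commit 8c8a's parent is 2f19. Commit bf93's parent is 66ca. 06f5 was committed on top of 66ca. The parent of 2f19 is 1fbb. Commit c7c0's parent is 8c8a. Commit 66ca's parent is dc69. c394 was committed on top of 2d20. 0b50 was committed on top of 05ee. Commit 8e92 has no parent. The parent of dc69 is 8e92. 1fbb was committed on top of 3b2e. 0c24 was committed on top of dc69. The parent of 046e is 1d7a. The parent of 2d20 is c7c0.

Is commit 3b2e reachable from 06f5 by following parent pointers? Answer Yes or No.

No

Ancestors of 06f5: {06f5, 66ca, 8e92, dc69}.
3b2e is not in that set, so it is not an ancestor of 06f5.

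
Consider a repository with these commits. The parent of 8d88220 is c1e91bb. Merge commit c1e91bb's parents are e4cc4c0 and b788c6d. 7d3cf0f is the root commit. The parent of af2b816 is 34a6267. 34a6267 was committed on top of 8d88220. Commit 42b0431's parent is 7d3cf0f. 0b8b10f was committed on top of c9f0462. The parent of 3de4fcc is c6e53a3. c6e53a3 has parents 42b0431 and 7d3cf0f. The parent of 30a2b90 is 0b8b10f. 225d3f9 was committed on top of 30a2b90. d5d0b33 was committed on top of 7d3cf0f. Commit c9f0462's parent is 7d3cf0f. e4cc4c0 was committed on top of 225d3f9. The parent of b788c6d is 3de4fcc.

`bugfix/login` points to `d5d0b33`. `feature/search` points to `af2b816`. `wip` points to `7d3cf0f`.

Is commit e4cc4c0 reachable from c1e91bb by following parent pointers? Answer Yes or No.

Ancestors of c1e91bb (commits reachable by following parents): {0b8b10f, 225d3f9, 30a2b90, 3de4fcc, 42b0431, 7d3cf0f, b788c6d, c1e91bb, c6e53a3, c9f0462, e4cc4c0}.
e4cc4c0 is in that set, so it is an ancestor of c1e91bb.

Yes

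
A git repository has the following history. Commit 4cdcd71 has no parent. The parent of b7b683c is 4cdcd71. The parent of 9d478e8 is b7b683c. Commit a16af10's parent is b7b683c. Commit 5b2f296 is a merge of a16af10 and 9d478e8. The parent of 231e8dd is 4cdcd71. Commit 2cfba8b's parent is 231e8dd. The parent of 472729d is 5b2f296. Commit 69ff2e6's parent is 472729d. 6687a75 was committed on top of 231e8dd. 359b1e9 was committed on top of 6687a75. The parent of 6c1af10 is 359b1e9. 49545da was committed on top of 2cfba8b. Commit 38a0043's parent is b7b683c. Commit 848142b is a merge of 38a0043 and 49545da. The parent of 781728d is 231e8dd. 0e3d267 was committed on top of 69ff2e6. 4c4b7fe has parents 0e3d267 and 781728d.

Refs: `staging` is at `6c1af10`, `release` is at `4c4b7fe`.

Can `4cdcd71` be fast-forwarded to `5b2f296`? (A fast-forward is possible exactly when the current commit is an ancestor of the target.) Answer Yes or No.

A fast-forward from 4cdcd71 to 5b2f296 is possible iff 4cdcd71 is an ancestor of 5b2f296.
Ancestors of 5b2f296: {4cdcd71, 5b2f296, 9d478e8, a16af10, b7b683c}.
4cdcd71 is among them, so fast-forward is possible.

Yes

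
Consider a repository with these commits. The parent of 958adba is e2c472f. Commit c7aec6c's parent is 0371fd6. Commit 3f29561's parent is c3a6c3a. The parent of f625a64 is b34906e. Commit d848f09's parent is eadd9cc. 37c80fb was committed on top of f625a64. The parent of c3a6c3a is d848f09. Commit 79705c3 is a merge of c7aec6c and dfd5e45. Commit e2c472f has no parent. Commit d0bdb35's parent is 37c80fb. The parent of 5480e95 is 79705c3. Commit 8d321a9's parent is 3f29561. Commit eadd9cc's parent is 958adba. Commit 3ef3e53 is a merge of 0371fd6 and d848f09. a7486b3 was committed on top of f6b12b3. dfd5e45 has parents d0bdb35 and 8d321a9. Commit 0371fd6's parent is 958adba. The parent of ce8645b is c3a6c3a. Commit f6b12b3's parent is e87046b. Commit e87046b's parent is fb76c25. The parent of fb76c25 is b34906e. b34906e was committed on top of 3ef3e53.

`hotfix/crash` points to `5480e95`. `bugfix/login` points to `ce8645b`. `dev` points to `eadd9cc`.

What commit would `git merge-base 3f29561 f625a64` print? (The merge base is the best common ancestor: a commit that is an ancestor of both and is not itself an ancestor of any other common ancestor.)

d848f09

Ancestors of 3f29561: {3f29561, 958adba, c3a6c3a, d848f09, e2c472f, eadd9cc}.
Ancestors of f625a64: {0371fd6, 3ef3e53, 958adba, b34906e, d848f09, e2c472f, eadd9cc, f625a64}.
Common ancestors: {958adba, d848f09, e2c472f, eadd9cc}.
Among these, d848f09 is not an ancestor of any other common ancestor — it is the merge base.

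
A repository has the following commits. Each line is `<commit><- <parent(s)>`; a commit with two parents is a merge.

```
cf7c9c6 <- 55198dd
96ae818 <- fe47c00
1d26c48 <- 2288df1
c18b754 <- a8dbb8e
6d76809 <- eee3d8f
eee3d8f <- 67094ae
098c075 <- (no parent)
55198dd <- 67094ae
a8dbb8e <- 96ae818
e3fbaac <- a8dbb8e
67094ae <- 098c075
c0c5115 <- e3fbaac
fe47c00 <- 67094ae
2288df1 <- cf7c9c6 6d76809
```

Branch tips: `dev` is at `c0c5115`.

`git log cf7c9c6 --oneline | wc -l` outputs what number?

Walking parent pointers from cf7c9c6: reachable set = {098c075, 55198dd, 67094ae, cf7c9c6}.
That is 4 commits.

4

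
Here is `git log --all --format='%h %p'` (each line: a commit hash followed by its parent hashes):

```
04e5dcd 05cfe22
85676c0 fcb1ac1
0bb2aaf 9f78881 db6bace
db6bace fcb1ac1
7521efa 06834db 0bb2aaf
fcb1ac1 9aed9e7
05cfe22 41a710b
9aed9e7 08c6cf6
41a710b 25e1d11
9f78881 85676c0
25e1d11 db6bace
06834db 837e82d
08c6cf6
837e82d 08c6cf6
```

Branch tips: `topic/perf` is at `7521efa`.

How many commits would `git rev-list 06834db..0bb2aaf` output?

6

Reachable from 0bb2aaf: {08c6cf6, 0bb2aaf, 85676c0, 9aed9e7, 9f78881, db6bace, fcb1ac1}.
Reachable from 06834db: {06834db, 08c6cf6, 837e82d}.
In 0bb2aaf's history but not 06834db's: {0bb2aaf, 85676c0, 9aed9e7, 9f78881, db6bace, fcb1ac1} — 6 commits.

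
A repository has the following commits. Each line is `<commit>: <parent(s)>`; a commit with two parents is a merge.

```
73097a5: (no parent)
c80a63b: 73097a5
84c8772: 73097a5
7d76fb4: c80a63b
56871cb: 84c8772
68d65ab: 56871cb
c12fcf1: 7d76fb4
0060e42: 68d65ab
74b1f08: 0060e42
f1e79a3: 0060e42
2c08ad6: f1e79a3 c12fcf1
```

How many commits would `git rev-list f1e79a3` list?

Walking parent pointers from f1e79a3: reachable set = {0060e42, 56871cb, 68d65ab, 73097a5, 84c8772, f1e79a3}.
That is 6 commits.

6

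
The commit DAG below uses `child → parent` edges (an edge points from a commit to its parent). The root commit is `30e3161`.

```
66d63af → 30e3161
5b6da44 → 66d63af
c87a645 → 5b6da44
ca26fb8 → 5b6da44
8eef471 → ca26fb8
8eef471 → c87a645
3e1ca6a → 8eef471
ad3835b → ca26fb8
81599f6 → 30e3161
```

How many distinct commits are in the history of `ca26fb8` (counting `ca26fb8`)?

4

Walking parent pointers from ca26fb8: reachable set = {30e3161, 5b6da44, 66d63af, ca26fb8}.
That is 4 commits.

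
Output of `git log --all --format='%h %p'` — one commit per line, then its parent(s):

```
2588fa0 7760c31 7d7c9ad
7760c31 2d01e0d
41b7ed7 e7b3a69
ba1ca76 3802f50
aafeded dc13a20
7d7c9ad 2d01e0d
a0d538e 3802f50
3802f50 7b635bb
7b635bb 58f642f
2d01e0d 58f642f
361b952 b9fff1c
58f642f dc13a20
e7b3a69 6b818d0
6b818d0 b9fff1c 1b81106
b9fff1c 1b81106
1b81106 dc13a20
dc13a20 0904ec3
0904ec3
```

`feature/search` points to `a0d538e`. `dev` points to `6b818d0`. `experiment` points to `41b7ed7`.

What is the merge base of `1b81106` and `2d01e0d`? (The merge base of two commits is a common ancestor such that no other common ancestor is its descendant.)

Ancestors of 1b81106: {0904ec3, 1b81106, dc13a20}.
Ancestors of 2d01e0d: {0904ec3, 2d01e0d, 58f642f, dc13a20}.
Common ancestors: {0904ec3, dc13a20}.
Among these, dc13a20 is not an ancestor of any other common ancestor — it is the merge base.

dc13a20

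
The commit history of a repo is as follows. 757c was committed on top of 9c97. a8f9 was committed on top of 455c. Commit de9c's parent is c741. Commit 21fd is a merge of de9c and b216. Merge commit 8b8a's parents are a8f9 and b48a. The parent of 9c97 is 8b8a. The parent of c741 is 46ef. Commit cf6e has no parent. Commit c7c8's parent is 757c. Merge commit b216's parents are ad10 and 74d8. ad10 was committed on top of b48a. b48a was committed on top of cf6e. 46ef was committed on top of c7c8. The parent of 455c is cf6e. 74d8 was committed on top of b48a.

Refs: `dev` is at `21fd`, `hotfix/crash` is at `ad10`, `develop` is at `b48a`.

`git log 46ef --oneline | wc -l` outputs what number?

Walking parent pointers from 46ef: reachable set = {455c, 46ef, 757c, 8b8a, 9c97, a8f9, b48a, c7c8, cf6e}.
That is 9 commits.

9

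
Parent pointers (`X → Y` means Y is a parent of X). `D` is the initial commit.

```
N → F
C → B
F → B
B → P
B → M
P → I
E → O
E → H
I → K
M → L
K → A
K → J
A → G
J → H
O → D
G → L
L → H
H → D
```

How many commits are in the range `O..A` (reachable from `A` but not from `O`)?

4

Reachable from A: {A, D, G, H, L}.
Reachable from O: {D, O}.
In A's history but not O's: {A, G, H, L} — 4 commits.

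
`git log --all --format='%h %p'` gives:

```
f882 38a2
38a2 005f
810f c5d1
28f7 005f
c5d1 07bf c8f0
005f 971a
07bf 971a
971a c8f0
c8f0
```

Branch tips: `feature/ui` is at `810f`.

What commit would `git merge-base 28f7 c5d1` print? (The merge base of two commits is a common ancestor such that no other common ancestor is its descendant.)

971a

Ancestors of 28f7: {005f, 28f7, 971a, c8f0}.
Ancestors of c5d1: {07bf, 971a, c5d1, c8f0}.
Common ancestors: {971a, c8f0}.
Among these, 971a is not an ancestor of any other common ancestor — it is the merge base.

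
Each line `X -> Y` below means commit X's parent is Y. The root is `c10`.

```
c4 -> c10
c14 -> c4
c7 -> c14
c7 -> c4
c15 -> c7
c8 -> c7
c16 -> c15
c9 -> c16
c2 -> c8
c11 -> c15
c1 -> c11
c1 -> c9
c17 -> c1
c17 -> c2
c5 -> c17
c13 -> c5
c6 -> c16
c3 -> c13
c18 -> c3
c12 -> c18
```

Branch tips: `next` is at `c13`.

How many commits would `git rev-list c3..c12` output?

Reachable from c12: {c1, c10, c11, c12, c13, c14, c15, c16, c17, c18, c2, c3, c4, c5, c7, c8, c9}.
Reachable from c3: {c1, c10, c11, c13, c14, c15, c16, c17, c2, c3, c4, c5, c7, c8, c9}.
In c12's history but not c3's: {c12, c18} — 2 commits.

2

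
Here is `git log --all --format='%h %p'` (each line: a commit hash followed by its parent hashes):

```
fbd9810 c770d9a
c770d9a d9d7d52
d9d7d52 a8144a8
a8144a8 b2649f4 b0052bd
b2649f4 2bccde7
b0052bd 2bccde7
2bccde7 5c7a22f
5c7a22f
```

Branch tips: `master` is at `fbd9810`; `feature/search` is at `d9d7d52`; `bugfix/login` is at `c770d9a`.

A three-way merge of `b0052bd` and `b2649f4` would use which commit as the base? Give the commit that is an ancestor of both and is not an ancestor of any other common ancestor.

2bccde7

Ancestors of b0052bd: {2bccde7, 5c7a22f, b0052bd}.
Ancestors of b2649f4: {2bccde7, 5c7a22f, b2649f4}.
Common ancestors: {2bccde7, 5c7a22f}.
Among these, 2bccde7 is not an ancestor of any other common ancestor — it is the merge base.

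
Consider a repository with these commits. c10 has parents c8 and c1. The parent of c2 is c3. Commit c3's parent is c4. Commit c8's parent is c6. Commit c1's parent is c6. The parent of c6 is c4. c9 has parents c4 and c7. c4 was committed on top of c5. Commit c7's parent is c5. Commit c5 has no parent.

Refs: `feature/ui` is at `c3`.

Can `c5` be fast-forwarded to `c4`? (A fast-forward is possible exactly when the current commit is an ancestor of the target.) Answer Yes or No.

Yes

A fast-forward from c5 to c4 is possible iff c5 is an ancestor of c4.
Ancestors of c4: {c4, c5}.
c5 is among them, so fast-forward is possible.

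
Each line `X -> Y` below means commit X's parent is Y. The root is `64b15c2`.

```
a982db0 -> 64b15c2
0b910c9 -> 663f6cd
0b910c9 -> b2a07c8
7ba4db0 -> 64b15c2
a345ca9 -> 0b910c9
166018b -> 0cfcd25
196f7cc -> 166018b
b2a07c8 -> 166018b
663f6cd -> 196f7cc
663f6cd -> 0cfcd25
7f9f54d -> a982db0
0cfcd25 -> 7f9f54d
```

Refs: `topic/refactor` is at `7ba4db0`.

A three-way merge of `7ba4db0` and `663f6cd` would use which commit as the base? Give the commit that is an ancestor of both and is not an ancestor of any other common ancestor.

Ancestors of 7ba4db0: {64b15c2, 7ba4db0}.
Ancestors of 663f6cd: {0cfcd25, 166018b, 196f7cc, 64b15c2, 663f6cd, 7f9f54d, a982db0}.
Common ancestors: {64b15c2}.
The only common ancestor is 64b15c2, so it is the merge base.

64b15c2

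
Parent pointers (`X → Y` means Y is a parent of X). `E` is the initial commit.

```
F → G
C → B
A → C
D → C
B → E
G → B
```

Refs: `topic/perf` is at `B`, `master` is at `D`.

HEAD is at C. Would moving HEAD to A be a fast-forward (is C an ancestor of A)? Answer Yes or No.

Yes

A fast-forward from C to A is possible iff C is an ancestor of A.
Ancestors of A: {A, B, C, E}.
C is among them, so fast-forward is possible.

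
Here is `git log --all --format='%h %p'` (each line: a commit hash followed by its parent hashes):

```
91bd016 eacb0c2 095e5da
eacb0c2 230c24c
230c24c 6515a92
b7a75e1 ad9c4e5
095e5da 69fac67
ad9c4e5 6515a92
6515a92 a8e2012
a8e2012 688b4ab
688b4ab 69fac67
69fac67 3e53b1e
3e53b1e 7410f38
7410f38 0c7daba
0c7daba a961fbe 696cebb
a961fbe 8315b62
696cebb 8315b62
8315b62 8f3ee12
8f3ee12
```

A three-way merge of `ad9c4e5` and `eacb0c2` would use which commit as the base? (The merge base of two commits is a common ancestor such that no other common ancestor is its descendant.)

Ancestors of ad9c4e5: {0c7daba, 3e53b1e, 6515a92, 688b4ab, 696cebb, 69fac67, 7410f38, 8315b62, 8f3ee12, a8e2012, a961fbe, ad9c4e5}.
Ancestors of eacb0c2: {0c7daba, 230c24c, 3e53b1e, 6515a92, 688b4ab, 696cebb, 69fac67, 7410f38, 8315b62, 8f3ee12, a8e2012, a961fbe, eacb0c2}.
Common ancestors: {0c7daba, 3e53b1e, 6515a92, 688b4ab, 696cebb, 69fac67, 7410f38, 8315b62, 8f3ee12, a8e2012, a961fbe}.
Among these, 6515a92 is not an ancestor of any other common ancestor — it is the merge base.

6515a92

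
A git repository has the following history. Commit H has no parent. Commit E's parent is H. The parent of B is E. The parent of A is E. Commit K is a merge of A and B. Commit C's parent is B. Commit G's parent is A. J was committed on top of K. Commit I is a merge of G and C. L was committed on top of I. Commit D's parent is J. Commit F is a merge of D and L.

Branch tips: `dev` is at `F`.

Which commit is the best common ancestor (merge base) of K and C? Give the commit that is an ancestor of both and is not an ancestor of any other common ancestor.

B

Ancestors of K: {A, B, E, H, K}.
Ancestors of C: {B, C, E, H}.
Common ancestors: {B, E, H}.
Among these, B is not an ancestor of any other common ancestor — it is the merge base.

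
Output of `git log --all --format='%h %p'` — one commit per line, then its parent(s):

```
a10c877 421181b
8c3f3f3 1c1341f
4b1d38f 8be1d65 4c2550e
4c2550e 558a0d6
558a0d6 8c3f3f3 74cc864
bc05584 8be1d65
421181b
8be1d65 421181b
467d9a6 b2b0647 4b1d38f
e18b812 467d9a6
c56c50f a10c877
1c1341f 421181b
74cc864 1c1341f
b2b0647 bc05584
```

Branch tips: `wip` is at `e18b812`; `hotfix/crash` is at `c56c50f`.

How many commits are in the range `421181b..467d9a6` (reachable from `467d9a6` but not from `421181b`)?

10

Reachable from 467d9a6: {1c1341f, 421181b, 467d9a6, 4b1d38f, 4c2550e, 558a0d6, 74cc864, 8be1d65, 8c3f3f3, b2b0647, bc05584}.
Reachable from 421181b: {421181b}.
In 467d9a6's history but not 421181b's: {1c1341f, 467d9a6, 4b1d38f, 4c2550e, 558a0d6, 74cc864, 8be1d65, 8c3f3f3, b2b0647, bc05584} — 10 commits.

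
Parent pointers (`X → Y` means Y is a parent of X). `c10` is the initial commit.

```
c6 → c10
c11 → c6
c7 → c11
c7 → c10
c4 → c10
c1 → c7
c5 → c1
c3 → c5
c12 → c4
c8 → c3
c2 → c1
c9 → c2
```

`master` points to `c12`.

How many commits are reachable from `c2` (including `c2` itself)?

Walking parent pointers from c2: reachable set = {c1, c10, c11, c2, c6, c7}.
That is 6 commits.

6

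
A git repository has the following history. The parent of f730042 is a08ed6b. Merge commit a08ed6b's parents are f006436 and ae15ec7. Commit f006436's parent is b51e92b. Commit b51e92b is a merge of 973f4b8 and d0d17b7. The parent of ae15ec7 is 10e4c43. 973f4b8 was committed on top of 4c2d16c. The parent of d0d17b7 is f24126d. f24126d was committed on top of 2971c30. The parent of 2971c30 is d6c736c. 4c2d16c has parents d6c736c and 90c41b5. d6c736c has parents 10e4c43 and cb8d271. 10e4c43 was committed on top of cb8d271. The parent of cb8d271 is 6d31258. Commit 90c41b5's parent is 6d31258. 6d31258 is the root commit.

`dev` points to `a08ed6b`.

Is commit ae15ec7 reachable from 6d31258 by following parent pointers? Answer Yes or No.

No

Ancestors of 6d31258: {6d31258}.
ae15ec7 is not in that set, so it is not an ancestor of 6d31258.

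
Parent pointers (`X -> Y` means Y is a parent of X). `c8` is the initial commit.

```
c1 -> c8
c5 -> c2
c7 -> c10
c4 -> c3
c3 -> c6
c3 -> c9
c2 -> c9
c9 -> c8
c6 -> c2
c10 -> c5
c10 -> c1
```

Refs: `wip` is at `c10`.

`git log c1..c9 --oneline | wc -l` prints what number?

Reachable from c9: {c8, c9}.
Reachable from c1: {c1, c8}.
In c9's history but not c1's: {c9} — 1 commit.

1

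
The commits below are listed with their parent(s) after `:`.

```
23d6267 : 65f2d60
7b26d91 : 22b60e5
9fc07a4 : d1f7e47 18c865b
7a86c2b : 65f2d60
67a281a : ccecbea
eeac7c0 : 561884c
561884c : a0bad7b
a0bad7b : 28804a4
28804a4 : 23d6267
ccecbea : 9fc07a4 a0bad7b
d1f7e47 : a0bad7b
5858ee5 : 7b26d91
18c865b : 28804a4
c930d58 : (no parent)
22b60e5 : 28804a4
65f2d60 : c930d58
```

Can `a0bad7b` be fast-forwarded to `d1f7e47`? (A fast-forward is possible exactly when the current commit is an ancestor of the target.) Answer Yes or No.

A fast-forward from a0bad7b to d1f7e47 is possible iff a0bad7b is an ancestor of d1f7e47.
Ancestors of d1f7e47: {23d6267, 28804a4, 65f2d60, a0bad7b, c930d58, d1f7e47}.
a0bad7b is among them, so fast-forward is possible.

Yes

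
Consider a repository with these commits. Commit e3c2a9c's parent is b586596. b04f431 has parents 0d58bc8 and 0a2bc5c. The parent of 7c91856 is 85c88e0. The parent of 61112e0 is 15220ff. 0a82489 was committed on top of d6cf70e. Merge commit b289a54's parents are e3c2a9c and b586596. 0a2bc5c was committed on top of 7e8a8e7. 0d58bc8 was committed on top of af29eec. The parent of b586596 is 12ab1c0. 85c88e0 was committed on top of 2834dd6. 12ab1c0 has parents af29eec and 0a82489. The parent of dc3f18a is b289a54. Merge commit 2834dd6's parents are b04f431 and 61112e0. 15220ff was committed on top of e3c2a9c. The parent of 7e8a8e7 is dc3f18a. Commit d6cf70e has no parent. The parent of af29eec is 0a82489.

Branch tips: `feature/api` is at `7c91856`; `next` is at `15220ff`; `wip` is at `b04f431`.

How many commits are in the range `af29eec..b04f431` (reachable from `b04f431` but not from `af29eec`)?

9

Reachable from b04f431: {0a2bc5c, 0a82489, 0d58bc8, 12ab1c0, 7e8a8e7, af29eec, b04f431, b289a54, b586596, d6cf70e, dc3f18a, e3c2a9c}.
Reachable from af29eec: {0a82489, af29eec, d6cf70e}.
In b04f431's history but not af29eec's: {0a2bc5c, 0d58bc8, 12ab1c0, 7e8a8e7, b04f431, b289a54, b586596, dc3f18a, e3c2a9c} — 9 commits.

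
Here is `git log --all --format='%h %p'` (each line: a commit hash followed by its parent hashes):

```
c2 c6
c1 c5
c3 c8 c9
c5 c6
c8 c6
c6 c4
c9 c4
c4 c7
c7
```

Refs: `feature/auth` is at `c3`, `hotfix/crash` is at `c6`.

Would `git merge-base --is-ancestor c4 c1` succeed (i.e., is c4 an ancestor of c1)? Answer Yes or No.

Ancestors of c1 (commits reachable by following parents): {c1, c4, c5, c6, c7}.
c4 is in that set, so it is an ancestor of c1.

Yes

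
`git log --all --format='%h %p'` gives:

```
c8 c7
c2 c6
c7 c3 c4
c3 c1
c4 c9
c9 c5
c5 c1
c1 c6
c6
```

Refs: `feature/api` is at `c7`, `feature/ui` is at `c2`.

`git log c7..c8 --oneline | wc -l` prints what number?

1

Reachable from c8: {c1, c3, c4, c5, c6, c7, c8, c9}.
Reachable from c7: {c1, c3, c4, c5, c6, c7, c9}.
In c8's history but not c7's: {c8} — 1 commit.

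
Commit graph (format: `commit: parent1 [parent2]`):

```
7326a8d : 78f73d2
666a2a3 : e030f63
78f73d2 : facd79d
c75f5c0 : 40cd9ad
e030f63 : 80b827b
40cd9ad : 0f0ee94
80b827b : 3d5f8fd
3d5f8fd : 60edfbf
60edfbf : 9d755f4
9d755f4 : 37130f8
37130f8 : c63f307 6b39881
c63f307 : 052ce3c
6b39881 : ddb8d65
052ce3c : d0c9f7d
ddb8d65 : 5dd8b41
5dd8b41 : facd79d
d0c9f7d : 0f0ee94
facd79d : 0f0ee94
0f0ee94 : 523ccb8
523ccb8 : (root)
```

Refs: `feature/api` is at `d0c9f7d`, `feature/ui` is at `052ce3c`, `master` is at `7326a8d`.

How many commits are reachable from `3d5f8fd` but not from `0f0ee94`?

Reachable from 3d5f8fd: {052ce3c, 0f0ee94, 37130f8, 3d5f8fd, 523ccb8, 5dd8b41, 60edfbf, 6b39881, 9d755f4, c63f307, d0c9f7d, ddb8d65, facd79d}.
Reachable from 0f0ee94: {0f0ee94, 523ccb8}.
In 3d5f8fd's history but not 0f0ee94's: {052ce3c, 37130f8, 3d5f8fd, 5dd8b41, 60edfbf, 6b39881, 9d755f4, c63f307, d0c9f7d, ddb8d65, facd79d} — 11 commits.

11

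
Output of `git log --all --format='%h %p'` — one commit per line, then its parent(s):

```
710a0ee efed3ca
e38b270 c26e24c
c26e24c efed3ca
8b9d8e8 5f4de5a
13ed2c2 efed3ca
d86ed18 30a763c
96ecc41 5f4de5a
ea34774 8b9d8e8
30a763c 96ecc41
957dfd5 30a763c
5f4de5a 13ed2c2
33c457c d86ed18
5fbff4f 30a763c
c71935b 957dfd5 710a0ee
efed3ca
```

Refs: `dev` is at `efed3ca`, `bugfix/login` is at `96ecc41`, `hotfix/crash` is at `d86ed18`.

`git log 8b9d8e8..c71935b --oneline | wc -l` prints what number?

Reachable from c71935b: {13ed2c2, 30a763c, 5f4de5a, 710a0ee, 957dfd5, 96ecc41, c71935b, efed3ca}.
Reachable from 8b9d8e8: {13ed2c2, 5f4de5a, 8b9d8e8, efed3ca}.
In c71935b's history but not 8b9d8e8's: {30a763c, 710a0ee, 957dfd5, 96ecc41, c71935b} — 5 commits.

5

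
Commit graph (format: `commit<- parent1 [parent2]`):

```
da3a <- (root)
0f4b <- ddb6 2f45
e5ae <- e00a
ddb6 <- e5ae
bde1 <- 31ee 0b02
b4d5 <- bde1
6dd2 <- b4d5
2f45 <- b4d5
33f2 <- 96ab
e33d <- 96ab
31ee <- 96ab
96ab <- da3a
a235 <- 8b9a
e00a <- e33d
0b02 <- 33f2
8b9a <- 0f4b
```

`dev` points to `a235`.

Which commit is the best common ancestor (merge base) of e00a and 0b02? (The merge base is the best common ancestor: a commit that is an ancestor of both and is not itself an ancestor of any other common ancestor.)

96ab

Ancestors of e00a: {96ab, da3a, e00a, e33d}.
Ancestors of 0b02: {0b02, 33f2, 96ab, da3a}.
Common ancestors: {96ab, da3a}.
Among these, 96ab is not an ancestor of any other common ancestor — it is the merge base.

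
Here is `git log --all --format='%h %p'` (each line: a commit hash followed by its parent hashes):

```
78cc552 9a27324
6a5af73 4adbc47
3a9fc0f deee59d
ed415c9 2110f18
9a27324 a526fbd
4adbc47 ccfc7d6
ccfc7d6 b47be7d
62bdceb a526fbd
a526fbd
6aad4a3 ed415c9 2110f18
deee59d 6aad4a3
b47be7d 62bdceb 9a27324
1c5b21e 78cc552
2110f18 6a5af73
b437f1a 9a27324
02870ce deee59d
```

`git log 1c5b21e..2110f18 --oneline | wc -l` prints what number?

6

Reachable from 2110f18: {2110f18, 4adbc47, 62bdceb, 6a5af73, 9a27324, a526fbd, b47be7d, ccfc7d6}.
Reachable from 1c5b21e: {1c5b21e, 78cc552, 9a27324, a526fbd}.
In 2110f18's history but not 1c5b21e's: {2110f18, 4adbc47, 62bdceb, 6a5af73, b47be7d, ccfc7d6} — 6 commits.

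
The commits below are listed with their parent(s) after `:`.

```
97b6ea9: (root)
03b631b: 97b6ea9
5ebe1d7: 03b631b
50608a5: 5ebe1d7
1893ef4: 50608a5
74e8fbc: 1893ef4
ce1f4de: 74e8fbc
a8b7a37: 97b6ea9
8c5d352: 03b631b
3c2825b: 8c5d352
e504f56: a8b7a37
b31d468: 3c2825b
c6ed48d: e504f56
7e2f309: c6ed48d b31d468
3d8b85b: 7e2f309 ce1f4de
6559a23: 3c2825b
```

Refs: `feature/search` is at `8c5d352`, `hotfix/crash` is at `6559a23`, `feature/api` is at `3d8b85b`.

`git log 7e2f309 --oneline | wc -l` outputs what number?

Walking parent pointers from 7e2f309: reachable set = {03b631b, 3c2825b, 7e2f309, 8c5d352, 97b6ea9, a8b7a37, b31d468, c6ed48d, e504f56}.
That is 9 commits.

9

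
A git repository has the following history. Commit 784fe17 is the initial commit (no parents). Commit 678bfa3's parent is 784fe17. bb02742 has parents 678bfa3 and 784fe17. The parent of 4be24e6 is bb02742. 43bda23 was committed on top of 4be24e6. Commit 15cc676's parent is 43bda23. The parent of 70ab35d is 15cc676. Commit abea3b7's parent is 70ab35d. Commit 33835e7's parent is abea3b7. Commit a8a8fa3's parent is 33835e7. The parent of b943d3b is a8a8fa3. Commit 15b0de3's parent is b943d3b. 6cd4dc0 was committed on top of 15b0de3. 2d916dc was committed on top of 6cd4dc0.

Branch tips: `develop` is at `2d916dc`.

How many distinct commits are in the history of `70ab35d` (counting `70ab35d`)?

Walking parent pointers from 70ab35d: reachable set = {15cc676, 43bda23, 4be24e6, 678bfa3, 70ab35d, 784fe17, bb02742}.
That is 7 commits.

7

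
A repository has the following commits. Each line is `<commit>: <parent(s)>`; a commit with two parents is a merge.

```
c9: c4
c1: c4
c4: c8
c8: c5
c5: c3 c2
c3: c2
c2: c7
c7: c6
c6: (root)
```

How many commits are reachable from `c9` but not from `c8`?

Reachable from c9: {c2, c3, c4, c5, c6, c7, c8, c9}.
Reachable from c8: {c2, c3, c5, c6, c7, c8}.
In c9's history but not c8's: {c4, c9} — 2 commits.

2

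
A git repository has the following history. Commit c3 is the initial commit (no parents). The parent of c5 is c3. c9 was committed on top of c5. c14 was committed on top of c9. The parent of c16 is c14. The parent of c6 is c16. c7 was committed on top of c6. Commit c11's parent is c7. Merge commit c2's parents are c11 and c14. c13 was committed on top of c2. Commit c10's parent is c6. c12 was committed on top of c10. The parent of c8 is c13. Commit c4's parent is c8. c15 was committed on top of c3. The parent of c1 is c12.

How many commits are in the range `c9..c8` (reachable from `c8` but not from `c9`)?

8

Reachable from c8: {c11, c13, c14, c16, c2, c3, c5, c6, c7, c8, c9}.
Reachable from c9: {c3, c5, c9}.
In c8's history but not c9's: {c11, c13, c14, c16, c2, c6, c7, c8} — 8 commits.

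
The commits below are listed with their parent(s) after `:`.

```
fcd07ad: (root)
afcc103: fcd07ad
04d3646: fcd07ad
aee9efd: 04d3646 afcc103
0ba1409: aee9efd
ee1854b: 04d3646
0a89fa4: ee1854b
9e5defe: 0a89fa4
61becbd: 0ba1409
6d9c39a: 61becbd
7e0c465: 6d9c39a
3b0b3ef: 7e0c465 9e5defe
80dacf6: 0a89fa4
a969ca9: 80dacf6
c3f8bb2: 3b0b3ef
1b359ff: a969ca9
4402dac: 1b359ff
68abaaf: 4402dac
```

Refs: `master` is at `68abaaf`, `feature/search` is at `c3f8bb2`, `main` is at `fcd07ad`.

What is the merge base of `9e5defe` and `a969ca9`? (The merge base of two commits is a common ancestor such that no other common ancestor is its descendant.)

0a89fa4

Ancestors of 9e5defe: {04d3646, 0a89fa4, 9e5defe, ee1854b, fcd07ad}.
Ancestors of a969ca9: {04d3646, 0a89fa4, 80dacf6, a969ca9, ee1854b, fcd07ad}.
Common ancestors: {04d3646, 0a89fa4, ee1854b, fcd07ad}.
Among these, 0a89fa4 is not an ancestor of any other common ancestor — it is the merge base.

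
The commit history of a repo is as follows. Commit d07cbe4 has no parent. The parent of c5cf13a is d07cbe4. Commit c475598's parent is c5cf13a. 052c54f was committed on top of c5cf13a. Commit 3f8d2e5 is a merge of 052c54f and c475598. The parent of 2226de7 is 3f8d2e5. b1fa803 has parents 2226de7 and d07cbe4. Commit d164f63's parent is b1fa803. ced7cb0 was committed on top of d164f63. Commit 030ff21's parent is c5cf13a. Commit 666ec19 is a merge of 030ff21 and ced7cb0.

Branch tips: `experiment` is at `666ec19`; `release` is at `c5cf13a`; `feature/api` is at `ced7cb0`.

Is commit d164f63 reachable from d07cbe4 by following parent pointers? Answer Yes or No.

Ancestors of d07cbe4: {d07cbe4}.
d164f63 is not in that set, so it is not an ancestor of d07cbe4.

No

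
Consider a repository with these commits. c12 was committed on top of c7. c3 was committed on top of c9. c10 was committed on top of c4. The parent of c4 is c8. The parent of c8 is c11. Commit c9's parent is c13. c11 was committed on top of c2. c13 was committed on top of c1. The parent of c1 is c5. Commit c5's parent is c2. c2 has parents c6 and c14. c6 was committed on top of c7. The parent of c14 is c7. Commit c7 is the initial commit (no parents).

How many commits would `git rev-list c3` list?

9

Walking parent pointers from c3: reachable set = {c1, c13, c14, c2, c3, c5, c6, c7, c9}.
That is 9 commits.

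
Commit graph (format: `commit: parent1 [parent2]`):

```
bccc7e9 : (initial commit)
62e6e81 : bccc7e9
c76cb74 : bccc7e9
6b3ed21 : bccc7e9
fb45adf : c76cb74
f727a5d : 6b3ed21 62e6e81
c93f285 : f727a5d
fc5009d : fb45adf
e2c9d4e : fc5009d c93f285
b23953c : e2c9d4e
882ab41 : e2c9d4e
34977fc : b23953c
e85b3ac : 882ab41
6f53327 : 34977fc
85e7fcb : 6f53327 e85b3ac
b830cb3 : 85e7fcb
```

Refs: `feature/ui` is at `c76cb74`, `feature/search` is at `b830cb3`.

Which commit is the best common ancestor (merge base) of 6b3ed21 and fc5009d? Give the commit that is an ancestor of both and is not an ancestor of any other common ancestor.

Ancestors of 6b3ed21: {6b3ed21, bccc7e9}.
Ancestors of fc5009d: {bccc7e9, c76cb74, fb45adf, fc5009d}.
Common ancestors: {bccc7e9}.
The only common ancestor is bccc7e9, so it is the merge base.

bccc7e9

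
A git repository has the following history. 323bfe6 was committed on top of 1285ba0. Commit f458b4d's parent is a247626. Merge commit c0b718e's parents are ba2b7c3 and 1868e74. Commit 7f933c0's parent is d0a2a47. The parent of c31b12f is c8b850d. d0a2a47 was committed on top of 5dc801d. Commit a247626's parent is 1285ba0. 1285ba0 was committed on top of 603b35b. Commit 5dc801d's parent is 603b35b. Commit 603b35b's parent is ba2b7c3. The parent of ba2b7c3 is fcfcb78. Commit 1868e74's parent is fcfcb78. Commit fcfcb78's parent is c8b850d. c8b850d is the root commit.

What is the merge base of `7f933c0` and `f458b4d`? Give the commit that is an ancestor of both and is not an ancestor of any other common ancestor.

Ancestors of 7f933c0: {5dc801d, 603b35b, 7f933c0, ba2b7c3, c8b850d, d0a2a47, fcfcb78}.
Ancestors of f458b4d: {1285ba0, 603b35b, a247626, ba2b7c3, c8b850d, f458b4d, fcfcb78}.
Common ancestors: {603b35b, ba2b7c3, c8b850d, fcfcb78}.
Among these, 603b35b is not an ancestor of any other common ancestor — it is the merge base.

603b35b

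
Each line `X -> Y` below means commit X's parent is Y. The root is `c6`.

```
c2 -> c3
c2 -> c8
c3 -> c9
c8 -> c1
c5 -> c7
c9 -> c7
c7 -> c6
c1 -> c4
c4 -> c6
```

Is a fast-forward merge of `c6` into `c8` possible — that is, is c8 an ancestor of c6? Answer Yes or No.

No

A fast-forward from c8 to c6 is possible iff c8 is an ancestor of c6.
Ancestors of c6: {c6}.
c8 is not among them, so fast-forward is not possible.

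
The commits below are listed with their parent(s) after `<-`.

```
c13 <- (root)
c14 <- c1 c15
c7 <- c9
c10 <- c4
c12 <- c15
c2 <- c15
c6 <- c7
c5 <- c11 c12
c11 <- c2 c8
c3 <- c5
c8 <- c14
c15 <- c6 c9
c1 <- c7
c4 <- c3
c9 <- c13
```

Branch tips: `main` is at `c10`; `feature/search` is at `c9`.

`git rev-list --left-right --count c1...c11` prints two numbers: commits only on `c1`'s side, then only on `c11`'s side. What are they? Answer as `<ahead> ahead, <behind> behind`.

Reachable from c1: {c1, c13, c7, c9}.
Reachable from c11: {c1, c11, c13, c14, c15, c2, c6, c7, c8, c9}.
Only in c1's history (ahead): {} — 0.
Only in c11's history (behind): {c11, c14, c15, c2, c6, c8} — 6.

0 ahead, 6 behind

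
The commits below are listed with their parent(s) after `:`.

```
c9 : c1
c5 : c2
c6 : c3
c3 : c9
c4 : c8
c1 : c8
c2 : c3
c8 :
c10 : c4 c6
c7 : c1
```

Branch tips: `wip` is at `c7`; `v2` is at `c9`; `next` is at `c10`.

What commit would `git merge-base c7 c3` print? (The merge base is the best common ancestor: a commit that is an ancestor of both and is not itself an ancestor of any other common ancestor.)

c1

Ancestors of c7: {c1, c7, c8}.
Ancestors of c3: {c1, c3, c8, c9}.
Common ancestors: {c1, c8}.
Among these, c1 is not an ancestor of any other common ancestor — it is the merge base.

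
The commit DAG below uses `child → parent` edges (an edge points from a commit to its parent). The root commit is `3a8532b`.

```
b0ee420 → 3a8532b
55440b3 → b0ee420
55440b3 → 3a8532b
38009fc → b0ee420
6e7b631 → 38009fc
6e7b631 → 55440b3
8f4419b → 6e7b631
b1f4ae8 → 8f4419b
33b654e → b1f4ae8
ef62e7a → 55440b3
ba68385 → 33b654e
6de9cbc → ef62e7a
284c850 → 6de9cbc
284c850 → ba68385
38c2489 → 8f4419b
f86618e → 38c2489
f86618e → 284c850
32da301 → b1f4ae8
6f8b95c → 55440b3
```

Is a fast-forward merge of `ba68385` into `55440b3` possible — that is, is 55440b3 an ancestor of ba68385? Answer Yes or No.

A fast-forward from 55440b3 to ba68385 is possible iff 55440b3 is an ancestor of ba68385.
Ancestors of ba68385: {33b654e, 38009fc, 3a8532b, 55440b3, 6e7b631, 8f4419b, b0ee420, b1f4ae8, ba68385}.
55440b3 is among them, so fast-forward is possible.

Yes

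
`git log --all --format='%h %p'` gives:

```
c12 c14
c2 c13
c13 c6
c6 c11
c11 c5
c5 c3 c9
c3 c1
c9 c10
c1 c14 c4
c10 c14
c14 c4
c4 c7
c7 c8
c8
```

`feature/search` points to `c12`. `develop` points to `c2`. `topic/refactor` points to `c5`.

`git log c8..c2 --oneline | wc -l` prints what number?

Reachable from c2: {c1, c10, c11, c13, c14, c2, c3, c4, c5, c6, c7, c8, c9}.
Reachable from c8: {c8}.
In c2's history but not c8's: {c1, c10, c11, c13, c14, c2, c3, c4, c5, c6, c7, c9} — 12 commits.

12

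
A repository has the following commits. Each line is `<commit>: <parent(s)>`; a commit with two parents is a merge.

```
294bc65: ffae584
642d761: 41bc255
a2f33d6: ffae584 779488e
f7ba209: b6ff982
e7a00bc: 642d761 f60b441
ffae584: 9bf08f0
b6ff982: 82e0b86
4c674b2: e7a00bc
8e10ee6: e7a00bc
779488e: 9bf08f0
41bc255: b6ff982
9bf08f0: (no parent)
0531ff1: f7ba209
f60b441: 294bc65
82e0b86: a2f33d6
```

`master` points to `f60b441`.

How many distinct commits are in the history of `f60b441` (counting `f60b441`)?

4

Walking parent pointers from f60b441: reachable set = {294bc65, 9bf08f0, f60b441, ffae584}.
That is 4 commits.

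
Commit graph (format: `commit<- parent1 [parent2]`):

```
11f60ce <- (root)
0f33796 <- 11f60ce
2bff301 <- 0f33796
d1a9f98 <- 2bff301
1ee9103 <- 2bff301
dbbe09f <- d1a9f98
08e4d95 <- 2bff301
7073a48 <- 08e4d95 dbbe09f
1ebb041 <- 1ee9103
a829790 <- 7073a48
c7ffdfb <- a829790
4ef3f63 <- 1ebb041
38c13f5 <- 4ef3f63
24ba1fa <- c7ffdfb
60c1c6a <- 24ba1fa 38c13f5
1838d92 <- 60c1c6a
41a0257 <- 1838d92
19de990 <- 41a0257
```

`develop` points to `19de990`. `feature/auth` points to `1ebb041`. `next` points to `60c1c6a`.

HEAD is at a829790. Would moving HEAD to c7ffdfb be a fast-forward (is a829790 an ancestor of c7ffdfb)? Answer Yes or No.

A fast-forward from a829790 to c7ffdfb is possible iff a829790 is an ancestor of c7ffdfb.
Ancestors of c7ffdfb: {08e4d95, 0f33796, 11f60ce, 2bff301, 7073a48, a829790, c7ffdfb, d1a9f98, dbbe09f}.
a829790 is among them, so fast-forward is possible.

Yes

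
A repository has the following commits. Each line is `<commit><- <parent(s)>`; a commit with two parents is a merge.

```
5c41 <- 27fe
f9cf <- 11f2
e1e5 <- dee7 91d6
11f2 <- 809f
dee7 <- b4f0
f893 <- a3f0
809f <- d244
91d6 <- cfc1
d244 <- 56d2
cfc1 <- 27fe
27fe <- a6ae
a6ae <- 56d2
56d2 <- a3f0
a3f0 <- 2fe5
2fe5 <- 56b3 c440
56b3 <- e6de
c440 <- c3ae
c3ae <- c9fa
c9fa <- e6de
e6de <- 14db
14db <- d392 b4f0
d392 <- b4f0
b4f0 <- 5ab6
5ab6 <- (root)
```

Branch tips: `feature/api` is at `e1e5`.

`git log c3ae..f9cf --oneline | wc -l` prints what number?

9

Reachable from f9cf: {11f2, 14db, 2fe5, 56b3, 56d2, 5ab6, 809f, a3f0, b4f0, c3ae, c440, c9fa, d244, d392, e6de, f9cf}.
Reachable from c3ae: {14db, 5ab6, b4f0, c3ae, c9fa, d392, e6de}.
In f9cf's history but not c3ae's: {11f2, 2fe5, 56b3, 56d2, 809f, a3f0, c440, d244, f9cf} — 9 commits.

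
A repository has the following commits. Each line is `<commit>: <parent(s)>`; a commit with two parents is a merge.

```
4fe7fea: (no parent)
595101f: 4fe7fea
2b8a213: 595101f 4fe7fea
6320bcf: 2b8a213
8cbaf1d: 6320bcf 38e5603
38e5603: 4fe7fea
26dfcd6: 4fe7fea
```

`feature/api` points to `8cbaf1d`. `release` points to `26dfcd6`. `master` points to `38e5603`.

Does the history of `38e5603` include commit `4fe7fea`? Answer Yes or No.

Ancestors of 38e5603 (commits reachable by following parents): {38e5603, 4fe7fea}.
4fe7fea is in that set, so it is an ancestor of 38e5603.

Yes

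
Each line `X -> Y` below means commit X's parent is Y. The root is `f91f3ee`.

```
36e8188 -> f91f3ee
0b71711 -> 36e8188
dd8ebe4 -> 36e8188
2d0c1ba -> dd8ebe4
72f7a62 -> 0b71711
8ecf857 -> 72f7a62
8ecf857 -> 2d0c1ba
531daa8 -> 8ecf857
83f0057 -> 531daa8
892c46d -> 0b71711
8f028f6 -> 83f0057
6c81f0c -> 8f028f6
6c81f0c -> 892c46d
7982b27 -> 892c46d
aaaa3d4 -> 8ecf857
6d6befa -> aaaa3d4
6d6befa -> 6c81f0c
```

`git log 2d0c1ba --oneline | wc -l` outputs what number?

Walking parent pointers from 2d0c1ba: reachable set = {2d0c1ba, 36e8188, dd8ebe4, f91f3ee}.
That is 4 commits.

4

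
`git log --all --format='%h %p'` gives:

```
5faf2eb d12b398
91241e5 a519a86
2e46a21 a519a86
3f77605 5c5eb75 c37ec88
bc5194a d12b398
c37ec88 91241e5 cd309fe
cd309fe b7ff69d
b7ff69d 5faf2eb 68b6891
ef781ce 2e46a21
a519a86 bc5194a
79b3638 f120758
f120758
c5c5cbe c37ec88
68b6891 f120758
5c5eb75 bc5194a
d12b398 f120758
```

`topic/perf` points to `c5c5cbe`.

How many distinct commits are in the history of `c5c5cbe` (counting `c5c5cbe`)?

Walking parent pointers from c5c5cbe: reachable set = {5faf2eb, 68b6891, 91241e5, a519a86, b7ff69d, bc5194a, c37ec88, c5c5cbe, cd309fe, d12b398, f120758}.
That is 11 commits.

11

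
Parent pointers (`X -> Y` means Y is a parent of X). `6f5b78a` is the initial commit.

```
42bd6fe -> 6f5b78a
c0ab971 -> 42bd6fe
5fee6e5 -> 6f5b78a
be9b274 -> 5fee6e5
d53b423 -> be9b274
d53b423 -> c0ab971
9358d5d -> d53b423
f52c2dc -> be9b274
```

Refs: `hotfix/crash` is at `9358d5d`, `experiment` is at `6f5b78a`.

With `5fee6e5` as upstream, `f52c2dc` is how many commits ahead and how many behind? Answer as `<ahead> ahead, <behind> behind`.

2 ahead, 0 behind

Reachable from f52c2dc: {5fee6e5, 6f5b78a, be9b274, f52c2dc}.
Reachable from 5fee6e5: {5fee6e5, 6f5b78a}.
Only in f52c2dc's history (ahead): {be9b274, f52c2dc} — 2.
Only in 5fee6e5's history (behind): {} — 0.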